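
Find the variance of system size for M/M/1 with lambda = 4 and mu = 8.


rho = 4/8; Var(N) = rho/(1-rho)^2 = 2.0

2.0


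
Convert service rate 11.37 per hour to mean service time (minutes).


Mean service time = 60/mu = 60/11.37 = 5.28 minutes

5.28 minutes


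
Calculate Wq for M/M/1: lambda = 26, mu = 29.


rho = 26/29; Wq = rho/(mu - lambda) = 0.2989 hours

0.2989 hours


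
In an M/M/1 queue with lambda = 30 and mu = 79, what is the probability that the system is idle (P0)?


P0 = 1 - rho = 1 - 30/79 = 0.6203

0.6203


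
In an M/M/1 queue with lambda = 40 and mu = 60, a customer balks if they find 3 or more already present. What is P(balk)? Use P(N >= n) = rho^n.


P(N >= 3) = rho^3 = (40/60)^3 = 0.2963

0.2963


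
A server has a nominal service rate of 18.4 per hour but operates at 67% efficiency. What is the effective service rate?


Effective rate = mu * efficiency = 18.4 * 0.67 = 12.33 per hour

12.33 per hour


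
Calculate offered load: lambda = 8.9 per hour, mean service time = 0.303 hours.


Offered load a = lambda * E[S] = 8.9 * 0.303 = 2.7 Erlangs

2.7 Erlangs


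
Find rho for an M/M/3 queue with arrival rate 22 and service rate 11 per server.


rho = lambda/(c*mu) = 22/(3*11) = 0.6667

0.6667


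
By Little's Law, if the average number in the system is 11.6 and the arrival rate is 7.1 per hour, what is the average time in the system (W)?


W = L / lambda = 11.6 / 7.1 = 1.6338 hours

1.6338 hours


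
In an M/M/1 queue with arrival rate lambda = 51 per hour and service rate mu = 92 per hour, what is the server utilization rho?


rho = lambda/mu = 51/92 = 0.5543

0.5543


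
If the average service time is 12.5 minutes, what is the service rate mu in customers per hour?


mu = 60 / avg_service_time = 60 / 12.5 = 4.8 per hour

4.8 per hour


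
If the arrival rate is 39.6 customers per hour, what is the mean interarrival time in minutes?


Mean interarrival time = 60/lambda = 60/39.6 = 1.52 minutes

1.52 minutes


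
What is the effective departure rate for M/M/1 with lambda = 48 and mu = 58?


For a stable queue (lambda < mu), throughput = lambda = 48 per hour

48 per hour


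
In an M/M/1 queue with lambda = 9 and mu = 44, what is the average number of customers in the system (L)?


rho = 9/44; L = rho/(1-rho) = 0.26

0.26


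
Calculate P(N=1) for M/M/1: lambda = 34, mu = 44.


rho = 34/44; P(n) = (1-rho)*rho^n = (1-34/44)*(34/44)^1 = 0.1756

0.1756


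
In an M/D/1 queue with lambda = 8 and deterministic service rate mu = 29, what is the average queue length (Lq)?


M/D/1: Lq = rho^2 / (2*(1-rho)) where rho = 8/29; Lq = 0.05

0.05


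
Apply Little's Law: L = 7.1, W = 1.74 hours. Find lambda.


lambda = L / W = 7.1 / 1.74 = 4.08 per hour

4.08 per hour


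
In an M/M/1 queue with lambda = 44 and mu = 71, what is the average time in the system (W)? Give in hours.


W = 1/(mu - lambda) = 1/(71 - 44) = 0.037 hours

0.037 hours


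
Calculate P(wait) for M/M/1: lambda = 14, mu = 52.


P(wait) = rho = lambda/mu = 14/52 = 0.2692

0.2692


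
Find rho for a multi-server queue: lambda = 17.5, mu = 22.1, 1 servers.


rho = lambda / (c * mu) = 17.5 / (1 * 22.1) = 0.7919

0.7919


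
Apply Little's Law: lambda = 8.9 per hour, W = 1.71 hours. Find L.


L = lambda * W = 8.9 * 1.71 = 15.22

15.22


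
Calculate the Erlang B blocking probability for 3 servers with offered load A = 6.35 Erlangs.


B(N,A) = (A^N/N!) / sum(A^k/k!, k=0..N) with N=3, A=6.35 = 0.608

0.608


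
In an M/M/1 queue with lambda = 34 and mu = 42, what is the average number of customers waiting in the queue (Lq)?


rho = 34/42; Lq = rho^2/(1-rho) = 3.44

3.44


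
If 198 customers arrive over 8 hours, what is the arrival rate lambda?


lambda = total arrivals / time = 198 / 8 = 24.75 per hour

24.75 per hour


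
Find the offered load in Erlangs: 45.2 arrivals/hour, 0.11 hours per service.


Offered load a = lambda * E[S] = 45.2 * 0.11 = 4.97 Erlangs

4.97 Erlangs


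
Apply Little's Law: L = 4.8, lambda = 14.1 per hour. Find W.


W = L / lambda = 4.8 / 14.1 = 0.3404 hours

0.3404 hours


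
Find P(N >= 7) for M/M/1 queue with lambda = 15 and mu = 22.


P(N >= 7) = rho^7 = (15/22)^7 = 0.0685

0.0685


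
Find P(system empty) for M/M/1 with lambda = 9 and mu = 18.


P0 = 1 - rho = 1 - 9/18 = 0.5

0.5


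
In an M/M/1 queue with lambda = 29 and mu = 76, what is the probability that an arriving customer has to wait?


P(wait) = rho = lambda/mu = 29/76 = 0.3816

0.3816


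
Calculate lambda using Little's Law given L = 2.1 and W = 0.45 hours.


lambda = L / W = 2.1 / 0.45 = 4.67 per hour

4.67 per hour


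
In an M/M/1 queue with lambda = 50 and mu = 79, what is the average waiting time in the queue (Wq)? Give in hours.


rho = 50/79; Wq = rho/(mu - lambda) = 0.0218 hours

0.0218 hours


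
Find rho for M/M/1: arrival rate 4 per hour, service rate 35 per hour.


rho = lambda/mu = 4/35 = 0.1143

0.1143


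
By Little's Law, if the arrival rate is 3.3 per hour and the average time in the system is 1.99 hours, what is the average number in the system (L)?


L = lambda * W = 3.3 * 1.99 = 6.57

6.57


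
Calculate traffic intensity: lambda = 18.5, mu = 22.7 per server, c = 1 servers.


rho = lambda / (c * mu) = 18.5 / (1 * 22.7) = 0.815

0.815


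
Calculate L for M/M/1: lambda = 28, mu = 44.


rho = 28/44; L = rho/(1-rho) = 1.75

1.75


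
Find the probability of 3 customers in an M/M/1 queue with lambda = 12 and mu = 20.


rho = 12/20; P(n) = (1-rho)*rho^n = (1-12/20)*(12/20)^3 = 0.0864

0.0864


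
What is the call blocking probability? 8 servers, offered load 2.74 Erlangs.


B(N,A) = (A^N/N!) / sum(A^k/k!, k=0..N) with N=8, A=2.74 = 0.0051

0.0051


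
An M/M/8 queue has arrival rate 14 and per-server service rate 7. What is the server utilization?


rho = lambda/(c*mu) = 14/(8*7) = 0.25

0.25


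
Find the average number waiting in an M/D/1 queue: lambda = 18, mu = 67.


M/D/1: Lq = rho^2 / (2*(1-rho)) where rho = 18/67; Lq = 0.05

0.05


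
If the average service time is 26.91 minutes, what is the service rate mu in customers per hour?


mu = 60 / avg_service_time = 60 / 26.91 = 2.23 per hour

2.23 per hour


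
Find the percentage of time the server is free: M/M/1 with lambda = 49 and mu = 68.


Idle fraction = (1 - rho) * 100 = (1 - 49/68) * 100 = 27.9%

27.9%


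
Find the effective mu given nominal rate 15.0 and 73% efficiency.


Effective rate = mu * efficiency = 15.0 * 0.73 = 10.95 per hour

10.95 per hour


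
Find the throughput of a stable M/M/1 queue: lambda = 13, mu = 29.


For a stable queue (lambda < mu), throughput = lambda = 13 per hour

13 per hour


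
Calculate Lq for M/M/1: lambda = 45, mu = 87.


rho = 45/87; Lq = rho^2/(1-rho) = 0.55

0.55


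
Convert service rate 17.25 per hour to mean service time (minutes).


Mean service time = 60/mu = 60/17.25 = 3.48 minutes

3.48 minutes


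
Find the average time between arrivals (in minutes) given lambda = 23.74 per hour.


Mean interarrival time = 60/lambda = 60/23.74 = 2.53 minutes

2.53 minutes


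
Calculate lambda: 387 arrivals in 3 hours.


lambda = total arrivals / time = 387 / 3 = 129.0 per hour

129.0 per hour


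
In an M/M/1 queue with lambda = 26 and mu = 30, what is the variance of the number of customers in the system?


rho = 26/30; Var(N) = rho/(1-rho)^2 = 48.75

48.75


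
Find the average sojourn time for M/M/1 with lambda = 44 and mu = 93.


W = 1/(mu - lambda) = 1/(93 - 44) = 0.0204 hours

0.0204 hours


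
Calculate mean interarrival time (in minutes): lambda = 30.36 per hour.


Mean interarrival time = 60/lambda = 60/30.36 = 1.98 minutes

1.98 minutes


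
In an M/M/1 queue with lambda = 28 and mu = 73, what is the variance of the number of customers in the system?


rho = 28/73; Var(N) = rho/(1-rho)^2 = 1.01

1.01


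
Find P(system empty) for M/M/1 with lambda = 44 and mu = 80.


P0 = 1 - rho = 1 - 44/80 = 0.45

0.45


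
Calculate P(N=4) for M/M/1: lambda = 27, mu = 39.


rho = 27/39; P(n) = (1-rho)*rho^n = (1-27/39)*(27/39)^4 = 0.0707

0.0707


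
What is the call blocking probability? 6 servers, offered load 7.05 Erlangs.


B(N,A) = (A^N/N!) / sum(A^k/k!, k=0..N) with N=6, A=7.05 = 0.3344

0.3344


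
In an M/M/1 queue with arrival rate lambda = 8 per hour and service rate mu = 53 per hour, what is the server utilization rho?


rho = lambda/mu = 8/53 = 0.1509

0.1509


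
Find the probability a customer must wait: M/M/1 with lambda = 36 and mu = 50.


P(wait) = rho = lambda/mu = 36/50 = 0.72

0.72


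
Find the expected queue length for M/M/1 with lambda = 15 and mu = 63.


rho = 15/63; Lq = rho^2/(1-rho) = 0.07

0.07


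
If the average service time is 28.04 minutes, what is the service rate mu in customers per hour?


mu = 60 / avg_service_time = 60 / 28.04 = 2.14 per hour

2.14 per hour


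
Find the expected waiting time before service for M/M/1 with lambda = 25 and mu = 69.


rho = 25/69; Wq = rho/(mu - lambda) = 0.0082 hours

0.0082 hours


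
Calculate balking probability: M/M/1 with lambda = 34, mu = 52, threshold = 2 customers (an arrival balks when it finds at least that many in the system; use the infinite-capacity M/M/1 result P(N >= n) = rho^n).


P(N >= 2) = rho^2 = (34/52)^2 = 0.4275

0.4275


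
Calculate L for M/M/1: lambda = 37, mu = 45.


rho = 37/45; L = rho/(1-rho) = 4.62

4.62


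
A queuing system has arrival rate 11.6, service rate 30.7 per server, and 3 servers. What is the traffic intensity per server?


rho = lambda / (c * mu) = 11.6 / (3 * 30.7) = 0.126

0.126


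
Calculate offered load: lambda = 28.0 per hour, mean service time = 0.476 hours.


Offered load a = lambda * E[S] = 28.0 * 0.476 = 13.33 Erlangs

13.33 Erlangs


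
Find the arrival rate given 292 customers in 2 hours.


lambda = total arrivals / time = 292 / 2 = 146.0 per hour

146.0 per hour


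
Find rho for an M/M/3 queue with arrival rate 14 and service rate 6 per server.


rho = lambda/(c*mu) = 14/(3*6) = 0.7778

0.7778


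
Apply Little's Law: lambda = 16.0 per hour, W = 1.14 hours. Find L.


L = lambda * W = 16.0 * 1.14 = 18.24

18.24


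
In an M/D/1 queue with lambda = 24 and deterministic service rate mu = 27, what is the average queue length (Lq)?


M/D/1: Lq = rho^2 / (2*(1-rho)) where rho = 24/27; Lq = 3.56

3.56


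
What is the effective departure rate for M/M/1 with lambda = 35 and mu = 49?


For a stable queue (lambda < mu), throughput = lambda = 35 per hour

35 per hour


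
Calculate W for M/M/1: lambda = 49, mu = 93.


W = 1/(mu - lambda) = 1/(93 - 49) = 0.0227 hours

0.0227 hours


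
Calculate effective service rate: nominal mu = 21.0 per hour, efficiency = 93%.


Effective rate = mu * efficiency = 21.0 * 0.93 = 19.53 per hour

19.53 per hour


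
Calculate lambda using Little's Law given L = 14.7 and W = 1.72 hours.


lambda = L / W = 14.7 / 1.72 = 8.55 per hour

8.55 per hour


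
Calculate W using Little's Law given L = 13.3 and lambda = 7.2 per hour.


W = L / lambda = 13.3 / 7.2 = 1.8472 hours

1.8472 hours


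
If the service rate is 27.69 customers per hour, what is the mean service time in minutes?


Mean service time = 60/mu = 60/27.69 = 2.17 minutes

2.17 minutes


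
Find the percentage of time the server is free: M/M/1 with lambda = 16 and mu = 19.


Idle fraction = (1 - rho) * 100 = (1 - 16/19) * 100 = 15.8%

15.8%


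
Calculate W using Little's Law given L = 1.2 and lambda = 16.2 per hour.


W = L / lambda = 1.2 / 16.2 = 0.0741 hours

0.0741 hours


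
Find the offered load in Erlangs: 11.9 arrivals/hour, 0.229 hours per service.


Offered load a = lambda * E[S] = 11.9 * 0.229 = 2.73 Erlangs

2.73 Erlangs


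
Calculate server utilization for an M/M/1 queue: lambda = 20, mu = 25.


rho = lambda/mu = 20/25 = 0.8

0.8


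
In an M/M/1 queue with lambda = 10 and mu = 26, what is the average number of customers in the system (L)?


rho = 10/26; L = rho/(1-rho) = 0.63

0.63


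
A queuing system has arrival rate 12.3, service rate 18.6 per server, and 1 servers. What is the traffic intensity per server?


rho = lambda / (c * mu) = 12.3 / (1 * 18.6) = 0.6613

0.6613


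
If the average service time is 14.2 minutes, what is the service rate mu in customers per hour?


mu = 60 / avg_service_time = 60 / 14.2 = 4.23 per hour

4.23 per hour


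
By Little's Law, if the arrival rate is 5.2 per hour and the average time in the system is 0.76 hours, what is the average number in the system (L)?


L = lambda * W = 5.2 * 0.76 = 3.95

3.95


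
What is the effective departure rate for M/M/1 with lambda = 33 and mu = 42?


For a stable queue (lambda < mu), throughput = lambda = 33 per hour

33 per hour


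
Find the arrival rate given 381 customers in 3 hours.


lambda = total arrivals / time = 381 / 3 = 127.0 per hour

127.0 per hour


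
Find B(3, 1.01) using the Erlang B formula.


B(N,A) = (A^N/N!) / sum(A^k/k!, k=0..N) with N=3, A=1.01 = 0.0638

0.0638


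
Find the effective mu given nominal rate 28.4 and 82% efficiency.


Effective rate = mu * efficiency = 28.4 * 0.82 = 23.29 per hour

23.29 per hour


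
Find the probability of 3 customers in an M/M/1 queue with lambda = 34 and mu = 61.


rho = 34/61; P(n) = (1-rho)*rho^n = (1-34/61)*(34/61)^3 = 0.0766

0.0766


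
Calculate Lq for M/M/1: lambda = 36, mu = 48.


rho = 36/48; Lq = rho^2/(1-rho) = 2.25

2.25


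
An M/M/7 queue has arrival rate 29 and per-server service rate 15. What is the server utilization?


rho = lambda/(c*mu) = 29/(7*15) = 0.2762

0.2762


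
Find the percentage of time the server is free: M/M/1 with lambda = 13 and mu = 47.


Idle fraction = (1 - rho) * 100 = (1 - 13/47) * 100 = 72.3%

72.3%


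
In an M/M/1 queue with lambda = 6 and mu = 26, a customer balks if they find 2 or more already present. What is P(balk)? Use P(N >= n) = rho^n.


P(N >= 2) = rho^2 = (6/26)^2 = 0.0533

0.0533


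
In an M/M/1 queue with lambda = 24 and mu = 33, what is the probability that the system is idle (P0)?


P0 = 1 - rho = 1 - 24/33 = 0.2727

0.2727


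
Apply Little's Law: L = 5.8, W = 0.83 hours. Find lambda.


lambda = L / W = 5.8 / 0.83 = 6.99 per hour

6.99 per hour


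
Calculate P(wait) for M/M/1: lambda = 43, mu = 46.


P(wait) = rho = lambda/mu = 43/46 = 0.9348

0.9348


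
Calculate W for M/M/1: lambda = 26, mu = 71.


W = 1/(mu - lambda) = 1/(71 - 26) = 0.0222 hours

0.0222 hours


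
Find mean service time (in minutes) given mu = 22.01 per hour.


Mean service time = 60/mu = 60/22.01 = 2.73 minutes

2.73 minutes


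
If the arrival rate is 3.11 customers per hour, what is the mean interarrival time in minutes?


Mean interarrival time = 60/lambda = 60/3.11 = 19.29 minutes

19.29 minutes


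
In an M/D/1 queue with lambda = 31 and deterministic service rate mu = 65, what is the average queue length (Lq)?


M/D/1: Lq = rho^2 / (2*(1-rho)) where rho = 31/65; Lq = 0.22

0.22


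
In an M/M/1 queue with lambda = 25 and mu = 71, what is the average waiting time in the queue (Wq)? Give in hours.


rho = 25/71; Wq = rho/(mu - lambda) = 0.0077 hours

0.0077 hours


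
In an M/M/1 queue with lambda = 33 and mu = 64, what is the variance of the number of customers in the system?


rho = 33/64; Var(N) = rho/(1-rho)^2 = 2.2

2.2


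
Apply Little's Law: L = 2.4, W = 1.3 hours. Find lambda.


lambda = L / W = 2.4 / 1.3 = 1.85 per hour

1.85 per hour


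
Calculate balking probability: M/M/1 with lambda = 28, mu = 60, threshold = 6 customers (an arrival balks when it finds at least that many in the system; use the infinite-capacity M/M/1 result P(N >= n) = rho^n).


P(N >= 6) = rho^6 = (28/60)^6 = 0.0103

0.0103


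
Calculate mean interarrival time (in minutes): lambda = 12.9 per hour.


Mean interarrival time = 60/lambda = 60/12.9 = 4.65 minutes

4.65 minutes


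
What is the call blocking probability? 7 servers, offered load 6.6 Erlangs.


B(N,A) = (A^N/N!) / sum(A^k/k!, k=0..N) with N=7, A=6.6 = 0.2237

0.2237


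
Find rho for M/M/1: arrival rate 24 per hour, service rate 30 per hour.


rho = lambda/mu = 24/30 = 0.8

0.8


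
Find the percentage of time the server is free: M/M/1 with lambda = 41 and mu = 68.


Idle fraction = (1 - rho) * 100 = (1 - 41/68) * 100 = 39.7%

39.7%


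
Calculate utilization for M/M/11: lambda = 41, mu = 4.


rho = lambda/(c*mu) = 41/(11*4) = 0.9318

0.9318


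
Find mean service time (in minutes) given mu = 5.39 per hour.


Mean service time = 60/mu = 60/5.39 = 11.13 minutes

11.13 minutes


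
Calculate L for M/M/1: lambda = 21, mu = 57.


rho = 21/57; L = rho/(1-rho) = 0.58

0.58


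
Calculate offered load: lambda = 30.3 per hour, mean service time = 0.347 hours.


Offered load a = lambda * E[S] = 30.3 * 0.347 = 10.51 Erlangs

10.51 Erlangs


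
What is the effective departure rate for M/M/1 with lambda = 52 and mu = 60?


For a stable queue (lambda < mu), throughput = lambda = 52 per hour

52 per hour


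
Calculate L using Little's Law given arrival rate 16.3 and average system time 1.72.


L = lambda * W = 16.3 * 1.72 = 28.04

28.04


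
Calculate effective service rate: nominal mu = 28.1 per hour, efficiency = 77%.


Effective rate = mu * efficiency = 28.1 * 0.77 = 21.64 per hour

21.64 per hour


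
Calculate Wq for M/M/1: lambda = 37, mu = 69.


rho = 37/69; Wq = rho/(mu - lambda) = 0.0168 hours

0.0168 hours


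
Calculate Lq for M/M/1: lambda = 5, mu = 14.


rho = 5/14; Lq = rho^2/(1-rho) = 0.2

0.2


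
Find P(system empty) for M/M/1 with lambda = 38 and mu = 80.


P0 = 1 - rho = 1 - 38/80 = 0.525

0.525


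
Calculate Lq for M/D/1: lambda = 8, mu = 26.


M/D/1: Lq = rho^2 / (2*(1-rho)) where rho = 8/26; Lq = 0.07

0.07


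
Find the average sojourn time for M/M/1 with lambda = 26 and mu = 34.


W = 1/(mu - lambda) = 1/(34 - 26) = 0.125 hours

0.125 hours


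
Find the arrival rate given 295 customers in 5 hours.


lambda = total arrivals / time = 295 / 5 = 59.0 per hour

59.0 per hour


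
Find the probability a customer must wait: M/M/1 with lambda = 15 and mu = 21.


P(wait) = rho = lambda/mu = 15/21 = 0.7143

0.7143


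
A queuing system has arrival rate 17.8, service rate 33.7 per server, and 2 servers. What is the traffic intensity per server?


rho = lambda / (c * mu) = 17.8 / (2 * 33.7) = 0.2641

0.2641


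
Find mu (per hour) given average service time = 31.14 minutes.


mu = 60 / avg_service_time = 60 / 31.14 = 1.93 per hour

1.93 per hour


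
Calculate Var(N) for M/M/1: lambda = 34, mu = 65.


rho = 34/65; Var(N) = rho/(1-rho)^2 = 2.3

2.3


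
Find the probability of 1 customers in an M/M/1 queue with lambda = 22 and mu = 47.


rho = 22/47; P(n) = (1-rho)*rho^n = (1-22/47)*(22/47)^1 = 0.249

0.249


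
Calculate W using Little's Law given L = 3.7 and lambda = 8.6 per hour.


W = L / lambda = 3.7 / 8.6 = 0.4302 hours

0.4302 hours


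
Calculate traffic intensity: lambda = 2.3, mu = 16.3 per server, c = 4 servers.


rho = lambda / (c * mu) = 2.3 / (4 * 16.3) = 0.0353

0.0353


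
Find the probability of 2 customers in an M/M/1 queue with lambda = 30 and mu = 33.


rho = 30/33; P(n) = (1-rho)*rho^n = (1-30/33)*(30/33)^2 = 0.0751

0.0751


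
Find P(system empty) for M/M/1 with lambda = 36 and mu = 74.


P0 = 1 - rho = 1 - 36/74 = 0.5135

0.5135


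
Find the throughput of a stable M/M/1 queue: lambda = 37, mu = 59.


For a stable queue (lambda < mu), throughput = lambda = 37 per hour

37 per hour


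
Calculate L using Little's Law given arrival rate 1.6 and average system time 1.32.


L = lambda * W = 1.6 * 1.32 = 2.11

2.11


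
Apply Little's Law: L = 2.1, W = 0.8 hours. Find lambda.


lambda = L / W = 2.1 / 0.8 = 2.63 per hour

2.63 per hour


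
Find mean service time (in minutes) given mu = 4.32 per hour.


Mean service time = 60/mu = 60/4.32 = 13.89 minutes

13.89 minutes


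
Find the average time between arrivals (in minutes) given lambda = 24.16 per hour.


Mean interarrival time = 60/lambda = 60/24.16 = 2.48 minutes

2.48 minutes


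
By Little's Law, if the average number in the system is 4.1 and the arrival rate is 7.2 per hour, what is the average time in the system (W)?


W = L / lambda = 4.1 / 7.2 = 0.5694 hours

0.5694 hours


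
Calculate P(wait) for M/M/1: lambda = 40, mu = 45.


P(wait) = rho = lambda/mu = 40/45 = 0.8889

0.8889


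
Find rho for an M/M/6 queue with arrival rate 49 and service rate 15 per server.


rho = lambda/(c*mu) = 49/(6*15) = 0.5444

0.5444


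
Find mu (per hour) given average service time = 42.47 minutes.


mu = 60 / avg_service_time = 60 / 42.47 = 1.41 per hour

1.41 per hour


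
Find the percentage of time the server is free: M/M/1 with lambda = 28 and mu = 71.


Idle fraction = (1 - rho) * 100 = (1 - 28/71) * 100 = 60.6%

60.6%


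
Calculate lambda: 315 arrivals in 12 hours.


lambda = total arrivals / time = 315 / 12 = 26.25 per hour

26.25 per hour


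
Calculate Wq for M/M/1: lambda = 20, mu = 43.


rho = 20/43; Wq = rho/(mu - lambda) = 0.0202 hours

0.0202 hours


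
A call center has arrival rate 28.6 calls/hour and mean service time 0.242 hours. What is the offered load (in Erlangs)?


Offered load a = lambda * E[S] = 28.6 * 0.242 = 6.92 Erlangs

6.92 Erlangs


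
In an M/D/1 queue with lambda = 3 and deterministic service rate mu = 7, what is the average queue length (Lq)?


M/D/1: Lq = rho^2 / (2*(1-rho)) where rho = 3/7; Lq = 0.16

0.16


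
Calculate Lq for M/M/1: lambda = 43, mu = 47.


rho = 43/47; Lq = rho^2/(1-rho) = 9.84

9.84


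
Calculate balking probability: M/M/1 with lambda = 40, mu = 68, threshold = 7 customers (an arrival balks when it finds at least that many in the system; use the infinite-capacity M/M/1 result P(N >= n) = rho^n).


P(N >= 7) = rho^7 = (40/68)^7 = 0.0244

0.0244


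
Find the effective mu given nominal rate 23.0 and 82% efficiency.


Effective rate = mu * efficiency = 23.0 * 0.82 = 18.86 per hour

18.86 per hour


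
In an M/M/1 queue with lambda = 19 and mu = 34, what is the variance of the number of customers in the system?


rho = 19/34; Var(N) = rho/(1-rho)^2 = 2.87

2.87


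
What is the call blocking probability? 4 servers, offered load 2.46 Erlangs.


B(N,A) = (A^N/N!) / sum(A^k/k!, k=0..N) with N=4, A=2.46 = 0.1454

0.1454


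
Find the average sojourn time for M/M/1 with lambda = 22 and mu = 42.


W = 1/(mu - lambda) = 1/(42 - 22) = 0.05 hours

0.05 hours


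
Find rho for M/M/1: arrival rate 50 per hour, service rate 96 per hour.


rho = lambda/mu = 50/96 = 0.5208

0.5208


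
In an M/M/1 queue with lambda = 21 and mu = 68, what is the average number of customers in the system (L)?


rho = 21/68; L = rho/(1-rho) = 0.45

0.45


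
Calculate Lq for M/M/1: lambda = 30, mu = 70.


rho = 30/70; Lq = rho^2/(1-rho) = 0.32

0.32


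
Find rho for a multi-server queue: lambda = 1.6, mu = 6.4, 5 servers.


rho = lambda / (c * mu) = 1.6 / (5 * 6.4) = 0.05

0.05


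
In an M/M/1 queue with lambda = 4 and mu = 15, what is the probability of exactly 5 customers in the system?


rho = 4/15; P(n) = (1-rho)*rho^n = (1-4/15)*(4/15)^5 = 0.001

0.001


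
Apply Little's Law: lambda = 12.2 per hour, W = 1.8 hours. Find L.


L = lambda * W = 12.2 * 1.8 = 21.96

21.96


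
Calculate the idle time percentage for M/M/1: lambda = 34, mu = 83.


Idle fraction = (1 - rho) * 100 = (1 - 34/83) * 100 = 59.0%

59.0%


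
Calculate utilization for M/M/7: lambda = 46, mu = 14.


rho = lambda/(c*mu) = 46/(7*14) = 0.4694

0.4694


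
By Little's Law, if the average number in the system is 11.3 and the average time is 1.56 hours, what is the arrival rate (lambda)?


lambda = L / W = 11.3 / 1.56 = 7.24 per hour

7.24 per hour


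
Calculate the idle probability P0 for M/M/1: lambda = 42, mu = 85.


P0 = 1 - rho = 1 - 42/85 = 0.5059

0.5059


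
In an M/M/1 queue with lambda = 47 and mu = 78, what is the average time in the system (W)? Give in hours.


W = 1/(mu - lambda) = 1/(78 - 47) = 0.0323 hours

0.0323 hours


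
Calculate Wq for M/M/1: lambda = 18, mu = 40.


rho = 18/40; Wq = rho/(mu - lambda) = 0.0205 hours

0.0205 hours


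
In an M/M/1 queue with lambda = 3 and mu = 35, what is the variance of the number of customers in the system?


rho = 3/35; Var(N) = rho/(1-rho)^2 = 0.1

0.1


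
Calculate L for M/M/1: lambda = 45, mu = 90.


rho = 45/90; L = rho/(1-rho) = 1.0

1.0


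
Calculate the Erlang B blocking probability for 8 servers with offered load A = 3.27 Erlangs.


B(N,A) = (A^N/N!) / sum(A^k/k!, k=0..N) with N=8, A=3.27 = 0.0124

0.0124


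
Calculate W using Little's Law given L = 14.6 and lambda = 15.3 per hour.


W = L / lambda = 14.6 / 15.3 = 0.9542 hours

0.9542 hours


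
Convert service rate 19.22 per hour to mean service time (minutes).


Mean service time = 60/mu = 60/19.22 = 3.12 minutes

3.12 minutes


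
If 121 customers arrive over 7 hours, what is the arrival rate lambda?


lambda = total arrivals / time = 121 / 7 = 17.29 per hour

17.29 per hour


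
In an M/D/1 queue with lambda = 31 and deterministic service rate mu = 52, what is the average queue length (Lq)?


M/D/1: Lq = rho^2 / (2*(1-rho)) where rho = 31/52; Lq = 0.44

0.44


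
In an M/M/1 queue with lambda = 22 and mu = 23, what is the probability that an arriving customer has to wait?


P(wait) = rho = lambda/mu = 22/23 = 0.9565

0.9565


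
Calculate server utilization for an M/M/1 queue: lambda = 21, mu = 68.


rho = lambda/mu = 21/68 = 0.3088

0.3088


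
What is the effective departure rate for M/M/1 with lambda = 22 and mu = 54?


For a stable queue (lambda < mu), throughput = lambda = 22 per hour

22 per hour


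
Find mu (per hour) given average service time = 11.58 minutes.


mu = 60 / avg_service_time = 60 / 11.58 = 5.18 per hour

5.18 per hour


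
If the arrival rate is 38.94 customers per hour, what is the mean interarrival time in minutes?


Mean interarrival time = 60/lambda = 60/38.94 = 1.54 minutes

1.54 minutes


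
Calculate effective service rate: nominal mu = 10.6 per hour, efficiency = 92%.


Effective rate = mu * efficiency = 10.6 * 0.92 = 9.75 per hour

9.75 per hour


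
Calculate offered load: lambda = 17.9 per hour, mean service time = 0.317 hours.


Offered load a = lambda * E[S] = 17.9 * 0.317 = 5.67 Erlangs

5.67 Erlangs


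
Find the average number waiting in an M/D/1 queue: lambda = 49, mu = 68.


M/D/1: Lq = rho^2 / (2*(1-rho)) where rho = 49/68; Lq = 0.93

0.93


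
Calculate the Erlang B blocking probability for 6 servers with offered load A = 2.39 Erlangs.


B(N,A) = (A^N/N!) / sum(A^k/k!, k=0..N) with N=6, A=2.39 = 0.024

0.024


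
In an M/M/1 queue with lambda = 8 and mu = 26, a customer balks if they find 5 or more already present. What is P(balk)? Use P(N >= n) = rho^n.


P(N >= 5) = rho^5 = (8/26)^5 = 0.0028

0.0028


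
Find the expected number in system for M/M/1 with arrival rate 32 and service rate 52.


rho = 32/52; L = rho/(1-rho) = 1.6

1.6


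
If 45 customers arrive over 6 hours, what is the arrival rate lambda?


lambda = total arrivals / time = 45 / 6 = 7.5 per hour

7.5 per hour


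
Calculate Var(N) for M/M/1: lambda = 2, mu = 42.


rho = 2/42; Var(N) = rho/(1-rho)^2 = 0.05

0.05


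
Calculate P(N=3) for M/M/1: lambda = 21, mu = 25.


rho = 21/25; P(n) = (1-rho)*rho^n = (1-21/25)*(21/25)^3 = 0.0948

0.0948


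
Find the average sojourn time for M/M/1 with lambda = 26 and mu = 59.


W = 1/(mu - lambda) = 1/(59 - 26) = 0.0303 hours

0.0303 hours


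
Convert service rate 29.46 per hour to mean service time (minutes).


Mean service time = 60/mu = 60/29.46 = 2.04 minutes

2.04 minutes


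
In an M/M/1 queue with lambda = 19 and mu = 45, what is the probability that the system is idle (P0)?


P0 = 1 - rho = 1 - 19/45 = 0.5778

0.5778


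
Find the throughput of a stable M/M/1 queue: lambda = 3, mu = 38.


For a stable queue (lambda < mu), throughput = lambda = 3 per hour

3 per hour


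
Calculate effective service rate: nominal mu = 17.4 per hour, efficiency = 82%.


Effective rate = mu * efficiency = 17.4 * 0.82 = 14.27 per hour

14.27 per hour


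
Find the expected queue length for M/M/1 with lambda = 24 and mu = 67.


rho = 24/67; Lq = rho^2/(1-rho) = 0.2

0.2


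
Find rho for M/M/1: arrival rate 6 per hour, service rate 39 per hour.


rho = lambda/mu = 6/39 = 0.1538

0.1538


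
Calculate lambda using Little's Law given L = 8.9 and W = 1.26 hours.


lambda = L / W = 8.9 / 1.26 = 7.06 per hour

7.06 per hour


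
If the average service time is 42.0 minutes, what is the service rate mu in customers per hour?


mu = 60 / avg_service_time = 60 / 42.0 = 1.43 per hour

1.43 per hour


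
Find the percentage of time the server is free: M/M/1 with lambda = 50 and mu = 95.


Idle fraction = (1 - rho) * 100 = (1 - 50/95) * 100 = 47.4%

47.4%


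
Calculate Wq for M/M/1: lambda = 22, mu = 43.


rho = 22/43; Wq = rho/(mu - lambda) = 0.0244 hours

0.0244 hours


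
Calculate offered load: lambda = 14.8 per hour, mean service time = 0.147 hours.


Offered load a = lambda * E[S] = 14.8 * 0.147 = 2.18 Erlangs

2.18 Erlangs


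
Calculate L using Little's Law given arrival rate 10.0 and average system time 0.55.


L = lambda * W = 10.0 * 0.55 = 5.5

5.5


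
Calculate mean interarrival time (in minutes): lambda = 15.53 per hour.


Mean interarrival time = 60/lambda = 60/15.53 = 3.86 minutes

3.86 minutes


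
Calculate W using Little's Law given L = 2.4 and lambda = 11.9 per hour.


W = L / lambda = 2.4 / 11.9 = 0.2017 hours

0.2017 hours


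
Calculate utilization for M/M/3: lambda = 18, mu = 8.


rho = lambda/(c*mu) = 18/(3*8) = 0.75

0.75


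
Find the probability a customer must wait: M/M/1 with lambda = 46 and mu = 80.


P(wait) = rho = lambda/mu = 46/80 = 0.575

0.575


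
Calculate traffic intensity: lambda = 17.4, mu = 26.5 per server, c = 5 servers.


rho = lambda / (c * mu) = 17.4 / (5 * 26.5) = 0.1313

0.1313


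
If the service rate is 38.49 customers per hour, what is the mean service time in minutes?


Mean service time = 60/mu = 60/38.49 = 1.56 minutes

1.56 minutes


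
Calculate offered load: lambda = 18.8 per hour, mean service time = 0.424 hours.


Offered load a = lambda * E[S] = 18.8 * 0.424 = 7.97 Erlangs

7.97 Erlangs


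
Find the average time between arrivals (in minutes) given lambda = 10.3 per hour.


Mean interarrival time = 60/lambda = 60/10.3 = 5.83 minutes

5.83 minutes


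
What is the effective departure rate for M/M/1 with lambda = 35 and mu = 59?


For a stable queue (lambda < mu), throughput = lambda = 35 per hour

35 per hour


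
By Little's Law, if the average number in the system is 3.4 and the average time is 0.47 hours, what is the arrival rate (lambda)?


lambda = L / W = 3.4 / 0.47 = 7.23 per hour

7.23 per hour


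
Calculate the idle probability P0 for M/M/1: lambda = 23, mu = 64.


P0 = 1 - rho = 1 - 23/64 = 0.6406

0.6406


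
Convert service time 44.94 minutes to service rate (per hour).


mu = 60 / avg_service_time = 60 / 44.94 = 1.34 per hour

1.34 per hour


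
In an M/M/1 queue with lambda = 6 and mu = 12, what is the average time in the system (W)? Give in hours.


W = 1/(mu - lambda) = 1/(12 - 6) = 0.1667 hours

0.1667 hours


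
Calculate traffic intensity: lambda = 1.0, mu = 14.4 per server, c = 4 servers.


rho = lambda / (c * mu) = 1.0 / (4 * 14.4) = 0.0174

0.0174


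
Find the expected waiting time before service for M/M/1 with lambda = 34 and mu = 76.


rho = 34/76; Wq = rho/(mu - lambda) = 0.0107 hours

0.0107 hours


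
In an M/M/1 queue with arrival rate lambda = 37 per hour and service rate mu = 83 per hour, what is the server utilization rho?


rho = lambda/mu = 37/83 = 0.4458

0.4458


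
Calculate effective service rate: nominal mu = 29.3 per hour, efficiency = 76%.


Effective rate = mu * efficiency = 29.3 * 0.76 = 22.27 per hour

22.27 per hour


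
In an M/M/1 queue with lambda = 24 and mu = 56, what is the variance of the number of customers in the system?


rho = 24/56; Var(N) = rho/(1-rho)^2 = 1.31

1.31


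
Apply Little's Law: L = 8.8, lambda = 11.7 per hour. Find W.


W = L / lambda = 8.8 / 11.7 = 0.7521 hours

0.7521 hours


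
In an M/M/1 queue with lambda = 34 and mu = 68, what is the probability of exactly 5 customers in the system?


rho = 34/68; P(n) = (1-rho)*rho^n = (1-34/68)*(34/68)^5 = 0.0156

0.0156


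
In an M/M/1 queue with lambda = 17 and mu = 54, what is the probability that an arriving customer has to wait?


P(wait) = rho = lambda/mu = 17/54 = 0.3148

0.3148


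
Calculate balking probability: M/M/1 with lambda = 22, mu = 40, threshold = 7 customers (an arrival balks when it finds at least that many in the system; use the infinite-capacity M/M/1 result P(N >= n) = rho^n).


P(N >= 7) = rho^7 = (22/40)^7 = 0.0152

0.0152


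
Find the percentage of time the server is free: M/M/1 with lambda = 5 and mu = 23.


Idle fraction = (1 - rho) * 100 = (1 - 5/23) * 100 = 78.3%

78.3%


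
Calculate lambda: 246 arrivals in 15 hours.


lambda = total arrivals / time = 246 / 15 = 16.4 per hour

16.4 per hour


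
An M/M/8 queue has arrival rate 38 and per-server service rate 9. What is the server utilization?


rho = lambda/(c*mu) = 38/(8*9) = 0.5278

0.5278


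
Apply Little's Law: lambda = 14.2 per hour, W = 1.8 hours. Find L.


L = lambda * W = 14.2 * 1.8 = 25.56

25.56


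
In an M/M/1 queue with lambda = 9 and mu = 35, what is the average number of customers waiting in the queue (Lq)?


rho = 9/35; Lq = rho^2/(1-rho) = 0.09

0.09


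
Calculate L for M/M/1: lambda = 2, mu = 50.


rho = 2/50; L = rho/(1-rho) = 0.04

0.04


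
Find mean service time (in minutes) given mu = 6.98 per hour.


Mean service time = 60/mu = 60/6.98 = 8.6 minutes

8.6 minutes


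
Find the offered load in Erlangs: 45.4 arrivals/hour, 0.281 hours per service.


Offered load a = lambda * E[S] = 45.4 * 0.281 = 12.76 Erlangs

12.76 Erlangs


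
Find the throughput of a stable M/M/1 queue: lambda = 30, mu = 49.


For a stable queue (lambda < mu), throughput = lambda = 30 per hour

30 per hour


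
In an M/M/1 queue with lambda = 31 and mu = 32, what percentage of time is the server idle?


Idle fraction = (1 - rho) * 100 = (1 - 31/32) * 100 = 3.1%

3.1%


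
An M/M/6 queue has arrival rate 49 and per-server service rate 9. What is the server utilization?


rho = lambda/(c*mu) = 49/(6*9) = 0.9074

0.9074


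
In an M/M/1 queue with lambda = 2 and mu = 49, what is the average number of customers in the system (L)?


rho = 2/49; L = rho/(1-rho) = 0.04

0.04


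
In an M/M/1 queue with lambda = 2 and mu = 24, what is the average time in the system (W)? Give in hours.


W = 1/(mu - lambda) = 1/(24 - 2) = 0.0455 hours

0.0455 hours


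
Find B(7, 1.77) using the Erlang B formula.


B(N,A) = (A^N/N!) / sum(A^k/k!, k=0..N) with N=7, A=1.77 = 0.0018

0.0018


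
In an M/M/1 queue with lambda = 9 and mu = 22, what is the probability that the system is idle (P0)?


P0 = 1 - rho = 1 - 9/22 = 0.5909

0.5909


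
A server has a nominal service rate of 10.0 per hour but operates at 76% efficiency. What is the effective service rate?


Effective rate = mu * efficiency = 10.0 * 0.76 = 7.6 per hour

7.6 per hour


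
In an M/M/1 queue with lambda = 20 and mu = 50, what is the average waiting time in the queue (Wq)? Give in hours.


rho = 20/50; Wq = rho/(mu - lambda) = 0.0133 hours

0.0133 hours


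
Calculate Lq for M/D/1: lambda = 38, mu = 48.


M/D/1: Lq = rho^2 / (2*(1-rho)) where rho = 38/48; Lq = 1.5

1.5


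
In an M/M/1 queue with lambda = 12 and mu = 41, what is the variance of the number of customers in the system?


rho = 12/41; Var(N) = rho/(1-rho)^2 = 0.59

0.59


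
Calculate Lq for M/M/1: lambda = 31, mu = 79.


rho = 31/79; Lq = rho^2/(1-rho) = 0.25

0.25


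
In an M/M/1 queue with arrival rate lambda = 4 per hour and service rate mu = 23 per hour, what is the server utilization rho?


rho = lambda/mu = 4/23 = 0.1739

0.1739


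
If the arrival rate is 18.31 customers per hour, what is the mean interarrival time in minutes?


Mean interarrival time = 60/lambda = 60/18.31 = 3.28 minutes

3.28 minutes


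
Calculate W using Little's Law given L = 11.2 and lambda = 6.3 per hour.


W = L / lambda = 11.2 / 6.3 = 1.7778 hours

1.7778 hours


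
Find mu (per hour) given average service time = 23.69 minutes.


mu = 60 / avg_service_time = 60 / 23.69 = 2.53 per hour

2.53 per hour


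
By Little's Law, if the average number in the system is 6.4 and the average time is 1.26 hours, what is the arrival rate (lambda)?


lambda = L / W = 6.4 / 1.26 = 5.08 per hour

5.08 per hour


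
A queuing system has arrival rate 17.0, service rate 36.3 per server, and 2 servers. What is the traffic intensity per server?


rho = lambda / (c * mu) = 17.0 / (2 * 36.3) = 0.2342

0.2342


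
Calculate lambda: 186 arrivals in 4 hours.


lambda = total arrivals / time = 186 / 4 = 46.5 per hour

46.5 per hour


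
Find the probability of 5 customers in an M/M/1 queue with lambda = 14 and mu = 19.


rho = 14/19; P(n) = (1-rho)*rho^n = (1-14/19)*(14/19)^5 = 0.0572

0.0572


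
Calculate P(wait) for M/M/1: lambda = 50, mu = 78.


P(wait) = rho = lambda/mu = 50/78 = 0.641

0.641


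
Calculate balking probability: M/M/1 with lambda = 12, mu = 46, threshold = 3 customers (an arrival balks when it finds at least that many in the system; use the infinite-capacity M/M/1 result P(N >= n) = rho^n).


P(N >= 3) = rho^3 = (12/46)^3 = 0.0178

0.0178


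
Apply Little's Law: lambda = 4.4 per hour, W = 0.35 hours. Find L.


L = lambda * W = 4.4 * 0.35 = 1.54

1.54


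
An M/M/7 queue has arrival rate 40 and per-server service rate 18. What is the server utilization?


rho = lambda/(c*mu) = 40/(7*18) = 0.3175

0.3175


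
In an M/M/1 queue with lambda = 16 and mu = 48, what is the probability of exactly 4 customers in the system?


rho = 16/48; P(n) = (1-rho)*rho^n = (1-16/48)*(16/48)^4 = 0.0082

0.0082


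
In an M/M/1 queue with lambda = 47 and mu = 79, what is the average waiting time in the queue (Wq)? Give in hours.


rho = 47/79; Wq = rho/(mu - lambda) = 0.0186 hours

0.0186 hours


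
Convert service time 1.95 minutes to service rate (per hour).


mu = 60 / avg_service_time = 60 / 1.95 = 30.77 per hour

30.77 per hour
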